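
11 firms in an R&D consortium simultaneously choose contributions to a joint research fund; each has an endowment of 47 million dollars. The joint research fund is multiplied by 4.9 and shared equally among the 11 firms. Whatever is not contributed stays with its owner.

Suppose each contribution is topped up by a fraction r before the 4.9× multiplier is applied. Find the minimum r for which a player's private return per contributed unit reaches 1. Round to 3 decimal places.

With matching at rate r, one contributed unit becomes (1 + r) in the joint research fund and returns 4.9 × (1 + r) / 11 to the contributor.
Setting this equal to 1: 1 + r = 11/4.9 = 2.2449.
So the minimum matching rate is r = 2.2449 − 1 = 1.245.

1.245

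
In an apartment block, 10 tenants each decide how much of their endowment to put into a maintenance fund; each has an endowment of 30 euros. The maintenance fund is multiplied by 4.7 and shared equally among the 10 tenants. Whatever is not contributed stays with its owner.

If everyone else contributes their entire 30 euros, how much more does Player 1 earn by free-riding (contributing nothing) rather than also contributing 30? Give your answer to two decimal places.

15.90 euros

Switching from a contribution of 30 to 0 lets Player 1 keep an extra 30 euros, but lowers the maintenance fund by 30, which costs Player 1 their own share of that drop: 4.7/10 × 30 = 14.10.
Net gain = 30 − 14.10 = 15.90. The private return per contributed unit (0.4700) is below 1, so free-riding is indeed the best response regardless of what the others do.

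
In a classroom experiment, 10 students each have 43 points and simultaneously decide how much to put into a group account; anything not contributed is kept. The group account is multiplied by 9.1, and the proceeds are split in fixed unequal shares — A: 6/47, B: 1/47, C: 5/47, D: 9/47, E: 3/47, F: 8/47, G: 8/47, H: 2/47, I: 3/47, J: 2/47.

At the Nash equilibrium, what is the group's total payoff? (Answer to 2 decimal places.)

1823.20 points

A player with share s gets back 9.1·s per unit contributed, so full contribution is dominant for anyone with s > 1/9.1 = 0.1099 and zero contribution is dominant for anyone below.
The shares above 0.1099 belong to A, D, F and G, contributing 43 each; the remaining 6 contribute 0. Total contributed: 172.
The group account pays out 9.1 × 172 = 1565.20 in total (split across the unequal shares, but the aggregate is all that matters for the group sum).
The 6 free-riders keep 43 each, adding 258. Group total = 258 + 1565.20 = 1823.20.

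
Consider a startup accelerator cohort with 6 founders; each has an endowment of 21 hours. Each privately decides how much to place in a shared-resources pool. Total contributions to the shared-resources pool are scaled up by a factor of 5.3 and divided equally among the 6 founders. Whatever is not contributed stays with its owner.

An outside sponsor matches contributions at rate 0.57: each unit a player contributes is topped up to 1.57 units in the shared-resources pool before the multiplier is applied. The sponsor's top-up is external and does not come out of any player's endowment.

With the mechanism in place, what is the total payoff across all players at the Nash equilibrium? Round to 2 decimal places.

With the mechanism, a contributed unit returns 5.3 × 1.57 / 6 = 1.3868 per unit of net cost to the contributor — now above 1 — so contributing fully is weakly dominant for every player.
So the Nash equilibrium is full contribution by all 6; the group earns 5.3 × 1.57 × 126 = 1048.45.

1048.45 hours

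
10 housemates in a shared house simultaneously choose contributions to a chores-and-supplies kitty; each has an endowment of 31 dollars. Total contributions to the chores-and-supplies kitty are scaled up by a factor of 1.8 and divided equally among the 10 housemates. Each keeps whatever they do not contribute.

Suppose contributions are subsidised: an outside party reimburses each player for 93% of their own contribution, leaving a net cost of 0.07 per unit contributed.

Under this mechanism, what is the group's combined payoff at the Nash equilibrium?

The effective private return per unit is now (1.8/10) / 0.07 = 2.5714 > 1, so every player's dominant strategy flips to full contribution.
At the Nash equilibrium everyone contributes 31. Group total payoff = 10 × (31 × 0.93 + 1.8 × 31) = 846.30.

846.30 dollars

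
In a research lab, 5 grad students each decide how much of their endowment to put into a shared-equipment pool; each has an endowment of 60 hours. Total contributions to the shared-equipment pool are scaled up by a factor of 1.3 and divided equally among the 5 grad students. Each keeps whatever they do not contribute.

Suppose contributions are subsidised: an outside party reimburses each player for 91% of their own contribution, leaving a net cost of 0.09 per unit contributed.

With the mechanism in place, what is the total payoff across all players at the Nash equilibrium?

663.00 hours

With the mechanism, a contributed unit returns (1.3/5) / 0.09 = 2.8889 per unit of net cost to the contributor — now above 1 — so contributing fully is weakly dominant for every player.
At the Nash equilibrium everyone contributes 60. Group total payoff = 5 × (60 × 0.91 + 1.3 × 60) = 663.00.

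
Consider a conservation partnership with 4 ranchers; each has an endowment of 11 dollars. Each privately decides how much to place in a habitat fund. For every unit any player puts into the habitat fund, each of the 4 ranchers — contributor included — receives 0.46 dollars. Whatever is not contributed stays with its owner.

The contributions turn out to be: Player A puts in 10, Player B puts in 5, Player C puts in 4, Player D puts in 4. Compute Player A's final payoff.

Total contributed: 10 + 5 + 4 + 4 = 23.
Each receives 0.46 × 23 = 10.58 from the habitat fund.
Player A keeps 11 − 10 = 1, so Player A's payoff is 1 + 10.58 = 11.58.

11.58 dollars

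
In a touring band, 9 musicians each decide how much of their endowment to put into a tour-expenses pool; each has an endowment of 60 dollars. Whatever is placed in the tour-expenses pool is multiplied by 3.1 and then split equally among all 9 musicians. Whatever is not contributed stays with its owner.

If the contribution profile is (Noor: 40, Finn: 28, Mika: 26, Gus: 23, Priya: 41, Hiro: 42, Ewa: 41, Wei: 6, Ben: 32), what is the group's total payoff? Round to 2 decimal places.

Total contributed: 40 + 28 + 26 + 23 + 41 + 42 + 41 + 6 + 32 = 279; total kept: 9 × 60 − 279 = 261.
The tour-expenses pool pays out 3.1 × 279 = 864.90 in aggregate.
Group total = 261 + 864.90 = 1125.90.

1125.90 dollars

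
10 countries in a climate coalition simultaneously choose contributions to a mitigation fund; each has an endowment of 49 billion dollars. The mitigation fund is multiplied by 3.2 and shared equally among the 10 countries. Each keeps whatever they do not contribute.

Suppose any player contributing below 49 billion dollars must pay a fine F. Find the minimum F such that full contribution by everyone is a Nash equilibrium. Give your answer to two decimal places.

33.32 billion dollars

Given the others contribute fully, the best deviation is to contribute 0 (any partial contribution still incurs the fine and gives up units whose private return 0.3200 is below 1).
Deviating from 49 to 0 saves 49 billion dollars but forfeits the deviator's share of the drop in the mitigation fund: 3.2/10 × 49 = 15.68.
So the deviation gain is 49 − 15.68 = 33.32, and the fine must be at least 33.32 billion dollars to wipe it out.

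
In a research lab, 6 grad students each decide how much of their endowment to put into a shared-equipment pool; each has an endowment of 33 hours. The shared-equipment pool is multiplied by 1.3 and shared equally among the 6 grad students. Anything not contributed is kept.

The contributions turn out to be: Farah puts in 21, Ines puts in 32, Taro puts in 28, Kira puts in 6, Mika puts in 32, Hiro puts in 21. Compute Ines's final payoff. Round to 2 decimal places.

31.33 hours

Total contributed: 21 + 32 + 28 + 6 + 32 + 21 = 140.
Each receives 1.3 × 140 / 6 = 30.33 from the shared-equipment pool.
Ines keeps 33 − 32 = 1, so Ines's payoff is 1 + 30.33 = 31.33.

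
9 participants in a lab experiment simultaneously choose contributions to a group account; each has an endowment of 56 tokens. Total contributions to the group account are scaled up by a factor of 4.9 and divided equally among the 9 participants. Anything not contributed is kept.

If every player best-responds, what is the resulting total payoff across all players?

504.00 tokens

Each contributed unit returns 4.9/9 = 0.5444 to its contributor — below 1 — so contributing 0 is dominant for every player. At the Nash equilibrium everyone keeps their 56, and the group total is 9 × 56 = 504.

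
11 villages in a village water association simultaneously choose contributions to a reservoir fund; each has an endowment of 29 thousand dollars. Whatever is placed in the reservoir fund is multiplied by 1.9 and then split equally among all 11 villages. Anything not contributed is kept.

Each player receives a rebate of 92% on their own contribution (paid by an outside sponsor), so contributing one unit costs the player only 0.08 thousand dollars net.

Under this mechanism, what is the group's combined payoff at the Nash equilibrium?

With the mechanism, a contributed unit returns (1.9/11) / 0.08 = 2.1591 per unit of net cost to the contributor — now above 1 — so contributing fully is weakly dominant for every player.
So the Nash equilibrium is full contribution by all 11; the group earns 11 × (29 × 0.92 + 1.9 × 29) = 899.58.

899.58 thousand dollars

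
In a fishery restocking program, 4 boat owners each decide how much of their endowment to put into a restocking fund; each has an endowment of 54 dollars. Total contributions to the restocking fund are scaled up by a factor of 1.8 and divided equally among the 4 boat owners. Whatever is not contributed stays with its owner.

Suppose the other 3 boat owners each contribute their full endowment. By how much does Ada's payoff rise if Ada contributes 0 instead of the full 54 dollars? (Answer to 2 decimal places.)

Switching from a contribution of 54 to 0 lets Ada keep an extra 54 dollars, but lowers the restocking fund by 54, which costs Ada their own share of that drop: 1.8/4 × 54 = 24.30.
Net gain = 54 − 24.30 = 29.70. The private return per contributed unit (0.4500) is below 1, so free-riding is indeed the best response regardless of what the others do.

29.70 dollars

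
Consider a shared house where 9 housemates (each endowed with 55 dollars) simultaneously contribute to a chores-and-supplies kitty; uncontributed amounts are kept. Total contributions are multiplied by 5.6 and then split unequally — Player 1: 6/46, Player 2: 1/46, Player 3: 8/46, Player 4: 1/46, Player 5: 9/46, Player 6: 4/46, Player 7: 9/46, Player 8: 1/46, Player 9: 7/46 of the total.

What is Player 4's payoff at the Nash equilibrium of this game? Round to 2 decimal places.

68.39 dollars

For player j, contributing a unit is worthwhile iff 5.6 × (j's share) ≥ 1, i.e. iff j's share is at least 0.1786.
Player 5 and Player 7 are above the threshold, contributing 55 each; the remaining 7 contribute 0. Total contributed: 110.
Player 4 keeps 55 and receives 5.6 × 110 × 1/46 = 13.39 from the chores-and-supplies kitty, for a payoff of 68.39.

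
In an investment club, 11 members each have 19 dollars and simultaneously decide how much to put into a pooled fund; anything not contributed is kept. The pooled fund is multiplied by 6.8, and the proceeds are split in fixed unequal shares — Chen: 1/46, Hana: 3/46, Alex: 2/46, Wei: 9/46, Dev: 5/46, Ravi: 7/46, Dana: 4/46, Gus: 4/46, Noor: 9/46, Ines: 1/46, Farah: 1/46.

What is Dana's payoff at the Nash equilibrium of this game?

52.70 dollars

A player with share s gets back 6.8·s per unit contributed, so full contribution is dominant for anyone with s > 1/6.8 = 0.1471 and zero contribution is dominant for anyone below.
Wei, Ravi and Noor are above the threshold, contributing 19 each; the remaining 8 contribute 0. Total contributed: 57.
Dana keeps 19 and receives 6.8 × 57 × 4/46 = 33.70 from the pooled fund, for a payoff of 52.70.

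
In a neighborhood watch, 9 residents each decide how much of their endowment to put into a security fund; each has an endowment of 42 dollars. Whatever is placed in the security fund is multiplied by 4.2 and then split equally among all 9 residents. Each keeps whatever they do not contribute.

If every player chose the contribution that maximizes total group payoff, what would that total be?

1587.60 dollars

Each contributed unit returns 4.200 to the group as a whole (0.4667 to each of 9 players), which exceeds 1, so the social optimum is full contribution: group total = 4.200 × 378 = 1587.60.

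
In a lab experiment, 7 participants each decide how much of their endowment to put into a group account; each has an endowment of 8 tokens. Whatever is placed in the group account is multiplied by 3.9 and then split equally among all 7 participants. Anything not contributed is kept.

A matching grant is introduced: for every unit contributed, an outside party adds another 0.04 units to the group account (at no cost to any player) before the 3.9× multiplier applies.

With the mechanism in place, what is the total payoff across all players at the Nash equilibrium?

56.00 tokens

The effective private return is 3.9 × 1.04 / 7 = 0.5794, which is still under 1, so the mechanism doesn't change anyone's dominant strategy: zero contribution.
At the Nash equilibrium no one contributes; group total payoff = 7 × 8 = 56.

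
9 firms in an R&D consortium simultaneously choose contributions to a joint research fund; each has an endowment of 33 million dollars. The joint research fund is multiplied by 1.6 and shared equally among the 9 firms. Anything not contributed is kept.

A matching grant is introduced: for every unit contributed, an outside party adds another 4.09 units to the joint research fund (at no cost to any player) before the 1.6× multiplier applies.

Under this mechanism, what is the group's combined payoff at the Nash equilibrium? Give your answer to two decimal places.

297.00 million dollars

With the mechanism, a contributed unit returns 1.6 × 5.09 / 9 = 0.9049 per unit of net cost — still below 1 — so contributing 0 remains dominant for every player.
At the Nash equilibrium no one contributes; group total payoff = 9 × 33 = 297.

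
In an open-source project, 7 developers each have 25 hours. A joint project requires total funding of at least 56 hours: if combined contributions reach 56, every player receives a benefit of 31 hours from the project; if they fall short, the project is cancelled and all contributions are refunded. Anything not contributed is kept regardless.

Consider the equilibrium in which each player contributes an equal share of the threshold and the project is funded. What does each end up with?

48 hours

Equal share of the threshold: 56/7 = 8.
At this profile no one gains by cutting their contribution: any cut drops the total below 56, the project is cancelled, contributions are refunded, and the deviator ends with 25, which is less than 25 − 8 + 31 = 48. Contributing more than 8 just wastes the excess. So contributing exactly 8 is a best response.
Each player's payoff: 25 − 8 + 31 = 48.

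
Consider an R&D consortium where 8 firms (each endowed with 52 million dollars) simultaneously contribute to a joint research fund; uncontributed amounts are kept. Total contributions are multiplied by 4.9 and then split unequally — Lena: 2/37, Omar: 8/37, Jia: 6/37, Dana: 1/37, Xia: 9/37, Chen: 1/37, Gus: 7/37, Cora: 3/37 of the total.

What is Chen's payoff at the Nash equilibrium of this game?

65.77 million dollars

A player with share s gets back 4.9·s per unit contributed, so full contribution is dominant for anyone with s > 1/4.9 = 0.2041 and zero contribution is dominant for anyone below.
The shares above 0.2041 belong to Omar and Xia, contributing 52 each; the remaining 6 contribute 0. Total contributed: 104.
Chen keeps 52 and receives 4.9 × 104 × 1/37 = 13.77 from the joint research fund, for a payoff of 65.77.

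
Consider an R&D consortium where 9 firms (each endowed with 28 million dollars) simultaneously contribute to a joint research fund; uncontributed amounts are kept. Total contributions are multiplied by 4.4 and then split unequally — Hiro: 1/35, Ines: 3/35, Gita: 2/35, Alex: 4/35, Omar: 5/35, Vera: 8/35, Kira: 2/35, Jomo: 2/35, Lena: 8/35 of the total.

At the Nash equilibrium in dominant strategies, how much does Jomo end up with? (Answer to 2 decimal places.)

Each unit j contributes comes back to j as 4.4 × (j's share), so j prefers to contribute only if that share exceeds 1/4.4 = 0.2273; otherwise keeping the unit dominates.
Vera and Lena clear that bar, contributing 28 each; the remaining 7 contribute 0. Total contributed: 56.
Jomo keeps 28 and receives 4.4 × 56 × 2/35 = 14.08 from the joint research fund, for a payoff of 42.08.

42.08 million dollars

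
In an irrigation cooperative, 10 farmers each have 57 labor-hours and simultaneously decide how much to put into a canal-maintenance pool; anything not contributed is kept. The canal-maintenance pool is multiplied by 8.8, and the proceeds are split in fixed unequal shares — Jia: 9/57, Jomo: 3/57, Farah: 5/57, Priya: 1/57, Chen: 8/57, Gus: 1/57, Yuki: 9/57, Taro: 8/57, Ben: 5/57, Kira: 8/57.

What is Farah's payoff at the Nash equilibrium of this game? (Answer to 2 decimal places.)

277.00 labor-hours

A player with share s gets back 8.8·s per unit contributed, so full contribution is dominant for anyone with s > 1/8.8 = 0.1136 and zero contribution is dominant for anyone below.
Jia, Chen, Yuki, Taro and Kira are above the threshold, contributing 57 each; the remaining 5 contribute 0. Total contributed: 285.
Farah keeps 57 and receives 8.8 × 285 × 5/57 = 220.00 from the canal-maintenance pool, for a payoff of 277.00.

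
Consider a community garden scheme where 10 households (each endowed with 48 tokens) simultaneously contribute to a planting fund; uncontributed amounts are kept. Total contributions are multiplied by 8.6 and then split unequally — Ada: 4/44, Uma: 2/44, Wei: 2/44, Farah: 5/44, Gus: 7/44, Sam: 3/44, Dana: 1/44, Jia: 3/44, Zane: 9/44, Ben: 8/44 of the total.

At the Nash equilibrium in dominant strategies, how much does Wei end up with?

104.29 tokens

Each unit j contributes comes back to j as 8.6 × (j's share), so j prefers to contribute only if that share exceeds 1/8.6 = 0.1163; otherwise keeping the unit dominates.
Gus, Zane and Ben clear that bar, contributing 48 each; the remaining 7 contribute 0. Total contributed: 144.
Wei keeps 48 and receives 8.6 × 144 × 2/44 = 56.29 from the planting fund, for a payoff of 104.29.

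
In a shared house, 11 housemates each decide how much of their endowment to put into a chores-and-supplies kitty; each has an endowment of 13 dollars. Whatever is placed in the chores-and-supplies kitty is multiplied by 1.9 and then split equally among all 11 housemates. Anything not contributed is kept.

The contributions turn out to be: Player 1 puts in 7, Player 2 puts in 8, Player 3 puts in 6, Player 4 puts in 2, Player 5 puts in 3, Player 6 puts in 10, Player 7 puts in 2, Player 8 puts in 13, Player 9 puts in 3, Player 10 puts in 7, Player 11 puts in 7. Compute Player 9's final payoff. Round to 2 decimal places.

21.75 dollars

Total contributed: 7 + 8 + 6 + 2 + 3 + 10 + 2 + 13 + 3 + 7 + 7 = 68.
Each receives 1.9 × 68 / 11 = 11.75 from the chores-and-supplies kitty.
Player 9 keeps 13 − 3 = 10, so Player 9's payoff is 10 + 11.75 = 21.75.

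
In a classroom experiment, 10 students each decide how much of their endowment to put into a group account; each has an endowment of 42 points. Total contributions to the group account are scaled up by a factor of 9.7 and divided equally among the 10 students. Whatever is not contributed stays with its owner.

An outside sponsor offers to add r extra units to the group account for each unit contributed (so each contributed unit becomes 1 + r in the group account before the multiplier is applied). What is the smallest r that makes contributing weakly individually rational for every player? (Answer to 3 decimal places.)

0.031

With matching at rate r, one contributed unit becomes (1 + r) in the group account and returns 9.7 × (1 + r) / 10 to the contributor.
Setting this equal to 1: 1 + r = 10/9.7 = 1.0309.
So the minimum matching rate is r = 1.0309 − 1 = 0.031.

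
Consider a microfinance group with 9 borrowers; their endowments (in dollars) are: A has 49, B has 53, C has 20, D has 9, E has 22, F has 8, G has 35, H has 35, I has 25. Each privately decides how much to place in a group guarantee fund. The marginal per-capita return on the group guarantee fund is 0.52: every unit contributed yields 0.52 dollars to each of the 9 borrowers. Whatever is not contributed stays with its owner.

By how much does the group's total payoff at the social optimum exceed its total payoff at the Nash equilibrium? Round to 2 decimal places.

942.08 dollars

The private return per contributed unit is 0.52 < 1 for everyone, so the Nash equilibrium is zero contribution and the group total is Σ E_j = 49 + 53 + 20 + 9 + 22 + 8 + 35 + 35 + 25 = 256.
Each contributed unit returns 4.680 to the group, so the social optimum is full contribution by everyone: group total = 4.680 × 256 = 1198.08.
Efficiency loss = (4.680 − 1) × 256 = 942.08.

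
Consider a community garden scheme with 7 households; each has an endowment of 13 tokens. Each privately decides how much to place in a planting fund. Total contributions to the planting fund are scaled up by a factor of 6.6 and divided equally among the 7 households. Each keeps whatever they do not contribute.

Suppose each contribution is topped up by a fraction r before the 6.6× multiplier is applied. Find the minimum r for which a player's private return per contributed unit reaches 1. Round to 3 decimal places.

With matching at rate r, one contributed unit becomes (1 + r) in the planting fund and returns 6.6 × (1 + r) / 7 to the contributor.
Setting this equal to 1: 1 + r = 7/6.6 = 1.0606.
So the minimum matching rate is r = 1.0606 − 1 = 0.061.

0.061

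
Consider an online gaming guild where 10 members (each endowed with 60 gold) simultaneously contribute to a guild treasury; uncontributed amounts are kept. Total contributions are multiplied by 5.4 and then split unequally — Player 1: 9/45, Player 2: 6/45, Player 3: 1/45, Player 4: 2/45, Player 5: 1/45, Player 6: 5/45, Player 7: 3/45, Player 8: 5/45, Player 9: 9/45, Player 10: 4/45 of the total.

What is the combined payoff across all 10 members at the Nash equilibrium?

1128.00 gold

Each unit j contributes comes back to j as 5.4 × (j's share), so j prefers to contribute only if that share exceeds 1/5.4 = 0.1852; otherwise keeping the unit dominates.
Player 1 and Player 9 are above the threshold, contributing 60 each; the remaining 8 contribute 0. Total contributed: 120.
The guild treasury pays out 5.4 × 120 = 648.00 in total (split across the unequal shares, but the aggregate is all that matters for the group sum).
The 8 free-riders keep 60 each, adding 480. Group total = 480 + 648.00 = 1128.00.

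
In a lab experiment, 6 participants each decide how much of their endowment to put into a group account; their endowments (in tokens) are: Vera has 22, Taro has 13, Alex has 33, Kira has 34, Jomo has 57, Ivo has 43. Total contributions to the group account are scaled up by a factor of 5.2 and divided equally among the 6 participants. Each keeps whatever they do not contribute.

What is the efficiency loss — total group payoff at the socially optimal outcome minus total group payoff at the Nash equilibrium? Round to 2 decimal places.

The private return per contributed unit is 5.2/6 = 0.8667 < 1 for every player regardless of endowment, so the Nash equilibrium is zero contribution and the group total is Σ E_j = 22 + 13 + 33 + 34 + 57 + 43 = 202.
Each contributed unit returns 5.200 to the group, so the social optimum is full contribution by everyone: group total = 5.200 × 202 = 1050.40.
Efficiency loss = (5.200 − 1) × 202 = 848.40.

848.40 tokens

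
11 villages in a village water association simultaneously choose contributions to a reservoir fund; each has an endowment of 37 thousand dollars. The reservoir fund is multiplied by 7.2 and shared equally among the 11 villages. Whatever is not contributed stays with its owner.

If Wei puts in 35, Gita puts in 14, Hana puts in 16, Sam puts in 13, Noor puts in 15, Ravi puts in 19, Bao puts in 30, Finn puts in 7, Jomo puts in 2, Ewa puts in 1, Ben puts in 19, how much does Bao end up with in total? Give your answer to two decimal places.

Total contributed: 35 + 14 + 16 + 13 + 15 + 19 + 30 + 7 + 2 + 1 + 19 = 171.
Each receives 7.2 × 171 / 11 = 111.93 from the reservoir fund.
Bao keeps 37 − 30 = 7, so Bao's payoff is 7 + 111.93 = 118.93.

118.93 thousand dollars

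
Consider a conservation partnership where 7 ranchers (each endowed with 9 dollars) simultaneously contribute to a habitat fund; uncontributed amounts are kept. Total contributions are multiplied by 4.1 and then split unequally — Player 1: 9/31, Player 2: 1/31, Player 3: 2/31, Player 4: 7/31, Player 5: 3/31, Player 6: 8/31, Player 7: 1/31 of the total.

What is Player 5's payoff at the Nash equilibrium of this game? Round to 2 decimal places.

A player with share s gets back 4.1·s per unit contributed, so full contribution is dominant for anyone with s > 1/4.1 = 0.2439 and zero contribution is dominant for anyone below.
Player 1 and Player 6 are above the threshold, contributing 9 each; the remaining 5 contribute 0. Total contributed: 18.
Player 5 keeps 9 and receives 4.1 × 18 × 3/31 = 7.14 from the habitat fund, for a payoff of 16.14.

16.14 dollars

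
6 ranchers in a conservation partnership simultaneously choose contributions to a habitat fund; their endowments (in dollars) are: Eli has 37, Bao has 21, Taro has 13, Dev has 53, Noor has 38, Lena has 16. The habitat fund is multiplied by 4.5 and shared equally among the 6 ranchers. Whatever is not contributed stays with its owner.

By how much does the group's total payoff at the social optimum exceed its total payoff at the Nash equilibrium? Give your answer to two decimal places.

623.00 dollars

The private return per contributed unit is 4.5/6 = 0.7500 < 1 for every player regardless of endowment, so the Nash equilibrium is zero contribution and the group total is Σ E_j = 37 + 21 + 13 + 53 + 38 + 16 = 178.
Each contributed unit returns 4.500 to the group, so the social optimum is full contribution by everyone: group total = 4.500 × 178 = 801.00.
Efficiency loss = (4.500 − 1) × 178 = 623.00.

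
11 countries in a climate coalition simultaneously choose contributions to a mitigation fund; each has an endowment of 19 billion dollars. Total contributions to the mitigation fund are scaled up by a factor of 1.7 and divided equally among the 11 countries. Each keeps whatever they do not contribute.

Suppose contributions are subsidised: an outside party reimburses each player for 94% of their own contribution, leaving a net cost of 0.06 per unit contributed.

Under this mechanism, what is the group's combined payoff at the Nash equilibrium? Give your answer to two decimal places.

Under the mechanism each unit contributed yields (1.7/11) / 0.06 = 2.5758 back to its contributor per unit of net cost, which exceeds 1, making full contribution the dominant choice for everyone.
At the Nash equilibrium everyone contributes 19. Group total payoff = 11 × (19 × 0.94 + 1.7 × 19) = 551.76.

551.76 billion dollars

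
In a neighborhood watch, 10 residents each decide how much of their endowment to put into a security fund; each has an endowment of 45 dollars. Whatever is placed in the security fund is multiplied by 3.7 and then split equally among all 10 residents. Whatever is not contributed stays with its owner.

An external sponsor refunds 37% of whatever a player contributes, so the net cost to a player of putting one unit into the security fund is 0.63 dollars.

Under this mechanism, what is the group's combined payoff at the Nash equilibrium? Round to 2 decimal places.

With the mechanism, a contributed unit returns (3.7/10) / 0.63 = 0.5873 per unit of net cost — still below 1 — so contributing 0 remains dominant for every player.
At the Nash equilibrium no one contributes; group total payoff = 10 × 45 = 450.

450.00 dollars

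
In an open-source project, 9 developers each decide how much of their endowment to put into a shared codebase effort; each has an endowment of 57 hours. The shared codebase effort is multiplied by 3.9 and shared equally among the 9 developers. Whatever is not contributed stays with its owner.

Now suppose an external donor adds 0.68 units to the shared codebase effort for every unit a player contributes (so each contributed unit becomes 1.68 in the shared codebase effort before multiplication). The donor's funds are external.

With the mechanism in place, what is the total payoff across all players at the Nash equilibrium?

513.00 hours

With the mechanism, a contributed unit returns 3.9 × 1.68 / 9 = 0.7280 per unit of net cost — still below 1 — so contributing 0 remains dominant for every player.
At the Nash equilibrium no one contributes; group total payoff = 9 × 57 = 513.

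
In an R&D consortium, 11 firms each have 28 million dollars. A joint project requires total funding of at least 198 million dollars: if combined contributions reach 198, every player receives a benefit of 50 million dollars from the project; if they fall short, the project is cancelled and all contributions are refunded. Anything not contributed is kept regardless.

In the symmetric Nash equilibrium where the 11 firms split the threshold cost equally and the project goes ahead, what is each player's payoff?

60 million dollars

Equal share of the threshold: 198/11 = 18.
At this profile no one gains by cutting their contribution: any cut drops the total below 198, the project is cancelled, contributions are refunded, and the deviator ends with 28, which is less than 28 − 18 + 50 = 60. Contributing more than 18 just wastes the excess. So contributing exactly 18 is a best response.
Each player's payoff: 28 − 18 + 50 = 60.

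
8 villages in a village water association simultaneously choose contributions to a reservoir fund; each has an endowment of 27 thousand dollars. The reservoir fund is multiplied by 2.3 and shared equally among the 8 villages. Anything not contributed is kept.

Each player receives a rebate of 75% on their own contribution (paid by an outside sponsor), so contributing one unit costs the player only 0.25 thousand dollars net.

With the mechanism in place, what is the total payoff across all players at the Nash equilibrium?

Under the mechanism each unit contributed yields (2.3/8) / 0.25 = 1.1500 back to its contributor per unit of net cost, which exceeds 1, making full contribution the dominant choice for everyone.
So the Nash equilibrium is full contribution by all 8; the group earns 8 × (27 × 0.75 + 2.3 × 27) = 658.80.

658.80 thousand dollars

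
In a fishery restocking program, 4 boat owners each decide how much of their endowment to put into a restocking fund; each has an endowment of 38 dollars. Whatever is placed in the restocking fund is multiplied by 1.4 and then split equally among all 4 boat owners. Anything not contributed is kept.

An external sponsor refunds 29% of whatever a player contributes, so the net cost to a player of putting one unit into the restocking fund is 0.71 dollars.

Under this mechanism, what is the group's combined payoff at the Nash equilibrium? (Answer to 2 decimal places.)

152.00 dollars

With the mechanism, a contributed unit returns (1.4/4) / 0.71 = 0.4930 per unit of net cost — still below 1 — so contributing 0 remains dominant for every player.
Everyone keeps their endowment and the group total is 4 × 38 = 152.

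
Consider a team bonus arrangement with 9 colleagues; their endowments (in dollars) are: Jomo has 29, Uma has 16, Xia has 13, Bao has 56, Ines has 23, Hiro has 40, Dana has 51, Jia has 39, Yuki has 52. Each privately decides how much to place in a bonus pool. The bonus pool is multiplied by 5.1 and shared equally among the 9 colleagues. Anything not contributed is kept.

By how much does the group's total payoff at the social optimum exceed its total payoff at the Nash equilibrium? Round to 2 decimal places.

1307.90 dollars

The private return per contributed unit is 5.1/9 = 0.5667 < 1 for every player regardless of endowment, so the Nash equilibrium is zero contribution and the group total is Σ E_j = 29 + 16 + 13 + 56 + 23 + 40 + 51 + 39 + 52 = 319.
Each contributed unit returns 5.100 to the group, so the social optimum is full contribution by everyone: group total = 5.100 × 319 = 1626.90.
Efficiency loss = (5.100 − 1) × 319 = 1307.90.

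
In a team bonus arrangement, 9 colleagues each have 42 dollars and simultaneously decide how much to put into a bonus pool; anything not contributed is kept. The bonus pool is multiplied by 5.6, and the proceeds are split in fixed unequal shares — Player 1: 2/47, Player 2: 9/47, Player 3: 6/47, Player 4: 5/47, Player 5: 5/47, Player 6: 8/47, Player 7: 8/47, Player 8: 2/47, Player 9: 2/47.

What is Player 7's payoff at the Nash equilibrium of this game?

Player j's private return per contributed unit is 5.6 × (j's share). Contributing is weakly dominant for j when that share is at least 1/5.6 = 0.1786, and contributing 0 is dominant otherwise.
The only share above 0.1786 is Player 2's 9/47, contributing 42; the remaining 8 contribute 0. Total contributed: 42.
Player 7 keeps 42 and receives 5.6 × 42 × 8/47 = 40.03 from the bonus pool, for a payoff of 82.03.

82.03 dollars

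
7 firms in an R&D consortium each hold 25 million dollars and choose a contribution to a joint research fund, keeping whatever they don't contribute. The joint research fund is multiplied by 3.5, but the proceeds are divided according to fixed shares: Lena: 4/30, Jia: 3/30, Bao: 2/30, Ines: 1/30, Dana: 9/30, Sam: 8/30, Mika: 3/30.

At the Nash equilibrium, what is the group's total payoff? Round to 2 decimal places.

Player j's private return per contributed unit is 3.5 × (j's share). Contributing is weakly dominant for j when that share is at least 1/3.5 = 0.2857, and contributing 0 is dominant otherwise.
Only Dana (9/30) clears that bar, contributing 25; the remaining 6 contribute 0. Total contributed: 25.
The joint research fund pays out 3.5 × 25 = 87.50 in total (split across the unequal shares, but the aggregate is all that matters for the group sum).
The 6 free-riders keep 25 each, adding 150. Group total = 150 + 87.50 = 237.50.

237.50 million dollars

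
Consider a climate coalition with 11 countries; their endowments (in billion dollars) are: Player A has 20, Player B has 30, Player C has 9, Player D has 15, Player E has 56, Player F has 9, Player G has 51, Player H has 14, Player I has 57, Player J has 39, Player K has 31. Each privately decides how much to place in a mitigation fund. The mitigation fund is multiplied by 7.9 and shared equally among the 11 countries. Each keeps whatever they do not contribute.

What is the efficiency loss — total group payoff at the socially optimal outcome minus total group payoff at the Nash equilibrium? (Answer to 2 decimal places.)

The private return per contributed unit is 7.9/11 = 0.7182 < 1 for every player regardless of endowment, so the Nash equilibrium is zero contribution and the group total is Σ E_j = 20 + 30 + 9 + 15 + 56 + 9 + 51 + 14 + 57 + 39 + 31 = 331.
Each contributed unit returns 7.900 to the group, so the social optimum is full contribution by everyone: group total = 7.900 × 331 = 2614.90.
Efficiency loss = (7.900 − 1) × 331 = 2283.90.

2283.90 billion dollars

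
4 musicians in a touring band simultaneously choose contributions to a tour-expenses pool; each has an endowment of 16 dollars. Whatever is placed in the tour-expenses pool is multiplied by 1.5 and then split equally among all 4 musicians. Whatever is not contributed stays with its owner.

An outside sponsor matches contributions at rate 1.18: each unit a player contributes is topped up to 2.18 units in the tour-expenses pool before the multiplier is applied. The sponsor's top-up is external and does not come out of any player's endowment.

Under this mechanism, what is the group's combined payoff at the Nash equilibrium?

64.00 dollars

The effective private return is 1.5 × 2.18 / 4 = 0.8175, which is still under 1, so the mechanism doesn't change anyone's dominant strategy: zero contribution.
Everyone keeps their endowment and the group total is 4 × 16 = 64.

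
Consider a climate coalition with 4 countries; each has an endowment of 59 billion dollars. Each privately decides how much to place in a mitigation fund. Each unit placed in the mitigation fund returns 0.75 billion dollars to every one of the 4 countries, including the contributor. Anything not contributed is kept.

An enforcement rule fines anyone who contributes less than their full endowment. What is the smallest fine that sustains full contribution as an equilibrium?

14.75 billion dollars

Given the others contribute fully, the best deviation is to contribute 0 (any partial contribution still incurs the fine and gives up units whose private return 0.75 is below 1).
Deviating from 59 to 0 saves 59 billion dollars but forfeits the deviator's share of the drop in the mitigation fund: 0.75 × 59 = 44.25.
So the deviation gain is 59 − 44.25 = 14.75, and the fine must be at least 14.75 billion dollars to wipe it out.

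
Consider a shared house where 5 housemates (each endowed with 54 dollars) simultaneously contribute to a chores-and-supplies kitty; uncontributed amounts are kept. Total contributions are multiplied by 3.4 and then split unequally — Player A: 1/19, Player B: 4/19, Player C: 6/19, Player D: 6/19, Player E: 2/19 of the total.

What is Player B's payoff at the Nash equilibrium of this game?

A player with share s gets back 3.4·s per unit contributed, so full contribution is dominant for anyone with s > 1/3.4 = 0.2941 and zero contribution is dominant for anyone below.
The shares above 0.2941 belong to Player C and Player D, contributing 54 each; the remaining 3 contribute 0. Total contributed: 108.
Player B keeps 54 and receives 3.4 × 108 × 4/19 = 77.31 from the chores-and-supplies kitty, for a payoff of 131.31.

131.31 dollars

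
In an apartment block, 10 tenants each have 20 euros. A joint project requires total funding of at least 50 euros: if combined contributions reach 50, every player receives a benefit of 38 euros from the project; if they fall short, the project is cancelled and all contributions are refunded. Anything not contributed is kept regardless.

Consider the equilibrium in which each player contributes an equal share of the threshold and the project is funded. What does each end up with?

53 euros

Equal share of the threshold: 50/10 = 5.
At this profile no one gains by cutting their contribution: any cut drops the total below 50, the project is cancelled, contributions are refunded, and the deviator ends with 20, which is less than 20 − 5 + 38 = 53. Contributing more than 5 just wastes the excess. So contributing exactly 5 is a best response.
Each player's payoff: 20 − 5 + 38 = 53.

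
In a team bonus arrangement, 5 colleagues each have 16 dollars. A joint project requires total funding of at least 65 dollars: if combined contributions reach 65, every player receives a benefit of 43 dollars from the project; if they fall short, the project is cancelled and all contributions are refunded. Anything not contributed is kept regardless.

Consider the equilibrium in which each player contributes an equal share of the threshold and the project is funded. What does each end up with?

Equal share of the threshold: 65/5 = 13.
At this profile no one gains by cutting their contribution: any cut drops the total below 65, the project is cancelled, contributions are refunded, and the deviator ends with 16, which is less than 16 − 13 + 43 = 46. Contributing more than 13 just wastes the excess. So contributing exactly 13 is a best response.
Each player's payoff: 16 − 13 + 43 = 46.

46 dollars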